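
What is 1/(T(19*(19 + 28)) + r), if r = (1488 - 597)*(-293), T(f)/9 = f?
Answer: -1/253026 ≈ -3.9522e-6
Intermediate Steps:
T(f) = 9*f
r = -261063 (r = 891*(-293) = -261063)
1/(T(19*(19 + 28)) + r) = 1/(9*(19*(19 + 28)) - 261063) = 1/(9*(19*47) - 261063) = 1/(9*893 - 261063) = 1/(8037 - 261063) = 1/(-253026) = -1/253026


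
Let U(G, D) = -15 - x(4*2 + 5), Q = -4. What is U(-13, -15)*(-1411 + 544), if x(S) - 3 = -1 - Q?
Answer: 18207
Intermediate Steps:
x(S) = 6 (x(S) = 3 + (-1 - 1*(-4)) = 3 + (-1 + 4) = 3 + 3 = 6)
U(G, D) = -21 (U(G, D) = -15 - 1*6 = -15 - 6 = -21)
U(-13, -15)*(-1411 + 544) = -21*(-1411 + 544) = -21*(-867) = 18207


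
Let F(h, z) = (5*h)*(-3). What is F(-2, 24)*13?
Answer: 390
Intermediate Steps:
F(h, z) = -15*h
F(-2, 24)*13 = -15*(-2)*13 = 30*13 = 390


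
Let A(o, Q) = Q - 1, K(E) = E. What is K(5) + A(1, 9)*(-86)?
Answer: -683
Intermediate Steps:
A(o, Q) = -1 + Q
K(5) + A(1, 9)*(-86) = 5 + (-1 + 9)*(-86) = 5 + 8*(-86) = 5 - 688 = -683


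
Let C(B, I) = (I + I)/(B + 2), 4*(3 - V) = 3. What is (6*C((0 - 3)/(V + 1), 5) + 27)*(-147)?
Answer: -12159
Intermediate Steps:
V = 9/4 (V = 3 - ¼*3 = 3 - ¾ = 9/4 ≈ 2.2500)
C(B, I) = 2*I/(2 + B) (C(B, I) = (2*I)/(2 + B) = 2*I/(2 + B))
(6*C((0 - 3)/(V + 1), 5) + 27)*(-147) = (6*(2*5/(2 + (0 - 3)/(9/4 + 1))) + 27)*(-147) = (6*(2*5/(2 - 3/13/4)) + 27)*(-147) = (6*(2*5/(2 - 3*4/13)) + 27)*(-147) = (6*(2*5/(2 - 12/13)) + 27)*(-147) = (6*(2*5/(14/13)) + 27)*(-147) = (6*(2*5*(13/14)) + 27)*(-147) = (6*(65/7) + 27)*(-147) = (390/7 + 27)*(-147) = (579/7)*(-147) = -12159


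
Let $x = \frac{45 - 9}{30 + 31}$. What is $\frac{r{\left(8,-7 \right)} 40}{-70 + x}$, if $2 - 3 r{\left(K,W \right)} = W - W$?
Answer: $- \frac{2440}{6351} \approx -0.38419$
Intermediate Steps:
$r{\left(K,W \right)} = \frac{2}{3}$ ($r{\left(K,W \right)} = \frac{2}{3} - \frac{W - W}{3} = \frac{2}{3} - 0 = \frac{2}{3} + 0 = \frac{2}{3}$)
$x = \frac{36}{61} \approx 0.59016$
$\frac{r{\left(8,-7 \right)} 40}{-70 + x} = \frac{\frac{2}{3} \cdot 40}{-70 + \frac{36}{61}} = \frac{80}{3 \left(- \frac{4234}{61}\right)} = \frac{80}{3} \left(- \frac{61}{4234}\right) = - \frac{2440}{6351}$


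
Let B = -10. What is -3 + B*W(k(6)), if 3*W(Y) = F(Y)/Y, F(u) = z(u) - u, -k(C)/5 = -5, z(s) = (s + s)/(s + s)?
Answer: 1/5 ≈ 0.20000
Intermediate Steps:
z(s) = 1 (z(s) = (2*s)/((2*s)) = (2*s)*(1/(2*s)) = 1)
k(C) = 25 (k(C) = -5*(-5) = 25)
F(u) = 1 - u
W(Y) = (1 - Y)/(3*Y) (W(Y) = ((1 - Y)/Y)/3 = (1 - Y)/(3*Y))
-3 + B*W(k(6)) = -3 - 10*(1 - 1*25)/(3*25) = -3 - 10*(1 - 25)/(3*25) = -3 - 10*(-24)/(3*25) = -3 - 10*(-8/25) = -3 + 16/5 = 1/5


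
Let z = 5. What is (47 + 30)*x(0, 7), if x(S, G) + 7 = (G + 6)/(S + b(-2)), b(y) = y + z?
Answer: -616/3 ≈ -205.33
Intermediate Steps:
b(y) = 5 + y (b(y) = y + 5 = 5 + y)
x(S, G) = -7 + (6 + G)/(3 + S) (x(S, G) = -7 + (G + 6)/(S + (5 - 2)) = -7 + (6 + G)/(S + 3) = -7 + (6 + G)/(3 + S))
(47 + 30)*x(0, 7) = (47 + 30)*((-15 + 7 - 7*0)/(3 + 0)) = 77*((-15 + 7 + 0)/3) = 77*((⅓)*(-8)) = 77*(-8/3) = -616/3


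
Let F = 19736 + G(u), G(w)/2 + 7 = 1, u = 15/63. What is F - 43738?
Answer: -24014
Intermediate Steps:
u = 5/21 (u = 15*(1/63) = 5/21 ≈ 0.23810)
G(w) = -12 (G(w) = -14 + 2*1 = -14 + 2 = -12)
F = 19724 (F = 19736 - 12 = 19724)
F - 43738 = 19724 - 43738 = -24014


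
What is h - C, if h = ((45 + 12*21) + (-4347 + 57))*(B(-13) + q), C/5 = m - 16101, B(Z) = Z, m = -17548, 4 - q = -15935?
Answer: -63424273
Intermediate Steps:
q = 15939 (q = 4 - 1*(-15935) = 4 + 15935 = 15939)
C = -168245 (C = 5*(-17548 - 16101) = 5*(-33649) = -168245)
h = -63592518 (h = ((45 + 12*21) + (-4347 + 57))*(-13 + 15939) = ((45 + 252) - 4290)*15926 = (297 - 4290)*15926 = -3993*15926 = -63592518)
h - C = -63592518 - 1*(-168245) = -63592518 + 168245 = -63424273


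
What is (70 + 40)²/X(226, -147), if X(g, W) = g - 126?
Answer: 121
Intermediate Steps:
X(g, W) = -126 + g
(70 + 40)²/X(226, -147) = (70 + 40)²/(-126 + 226) = 110²/100 = 12100*(1/100) = 121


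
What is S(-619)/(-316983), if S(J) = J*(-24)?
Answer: -4952/105661 ≈ -0.046867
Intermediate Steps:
S(J) = -24*J
S(-619)/(-316983) = -24*(-619)/(-316983) = 14856*(-1/316983) = -4952/105661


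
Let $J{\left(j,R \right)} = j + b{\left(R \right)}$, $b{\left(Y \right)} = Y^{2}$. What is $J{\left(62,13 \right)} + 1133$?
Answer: $1364$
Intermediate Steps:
$J{\left(j,R \right)} = j + R^{2}$
$J{\left(62,13 \right)} + 1133 = \left(62 + 13^{2}\right) + 1133 = \left(62 + 169\right) + 1133 = 231 + 1133 = 1364$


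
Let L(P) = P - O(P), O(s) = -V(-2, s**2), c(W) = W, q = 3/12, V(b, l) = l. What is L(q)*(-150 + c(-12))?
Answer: -405/8 ≈ -50.625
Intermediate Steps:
q = 1/4 (q = 3*(1/12) = 1/4 ≈ 0.25000)
O(s) = -s**2
L(P) = P + P**2 (L(P) = P - (-1)*P**2 = P + P**2)
L(q)*(-150 + c(-12)) = ((1 + 1/4)/4)*(-150 - 12) = ((1/4)*(5/4))*(-162) = (5/16)*(-162) = -405/8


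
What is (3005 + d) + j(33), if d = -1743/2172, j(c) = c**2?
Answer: 2963475/724 ≈ 4093.2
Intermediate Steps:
d = -581/724 (d = -1743*1/2172 = -581/724 ≈ -0.80249)
(3005 + d) + j(33) = (3005 - 581/724) + 33**2 = 2175039/724 + 1089 = 2963475/724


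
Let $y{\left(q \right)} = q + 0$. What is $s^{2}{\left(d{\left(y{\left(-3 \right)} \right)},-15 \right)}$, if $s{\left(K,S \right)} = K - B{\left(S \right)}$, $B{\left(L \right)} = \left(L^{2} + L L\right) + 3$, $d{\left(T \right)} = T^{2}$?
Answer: $197136$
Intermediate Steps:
$y{\left(q \right)} = q$
$B{\left(L \right)} = 3 + 2 L^{2}$ ($B{\left(L \right)} = \left(L^{2} + L^{2}\right) + 3 = 2 L^{2} + 3 = 3 + 2 L^{2}$)
$s{\left(K,S \right)} = -3 + K - 2 S^{2}$ ($s{\left(K,S \right)} = K - \left(3 + 2 S^{2}\right) = -3 + K - 2 S^{2}$)
$s^{2}{\left(d{\left(y{\left(-3 \right)} \right)},-15 \right)} = \left(-3 + \left(-3\right)^{2} - 2 \left(-15\right)^{2}\right)^{2} = \left(-3 + 9 - 450\right)^{2} = \left(-444\right)^{2} = 197136$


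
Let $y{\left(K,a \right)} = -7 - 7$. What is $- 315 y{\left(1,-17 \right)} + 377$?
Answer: $4787$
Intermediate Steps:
$y{\left(K,a \right)} = -14$ ($y{\left(K,a \right)} = -7 - 7 = -14$)
$- 315 y{\left(1,-17 \right)} + 377 = \left(-315\right) \left(-14\right) + 377 = 4410 + 377 = 4787$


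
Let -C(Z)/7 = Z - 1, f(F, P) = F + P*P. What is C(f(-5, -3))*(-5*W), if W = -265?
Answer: -27825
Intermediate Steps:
f(F, P) = F + P²
C(Z) = 7 - 7*Z (C(Z) = -7*(Z - 1) = -7*(-1 + Z) = 7 - 7*Z)
C(f(-5, -3))*(-5*W) = (7 - 7*(-5 + (-3)²))*(-5*(-265)) = (7 - 7*(-5 + 9))*1325 = (7 - 7*4)*1325 = (7 - 28)*1325 = -21*1325 = -27825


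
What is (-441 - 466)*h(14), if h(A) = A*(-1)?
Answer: 12698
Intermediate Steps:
h(A) = -A
(-441 - 466)*h(14) = (-441 - 466)*(-1*14) = -907*(-14) = 12698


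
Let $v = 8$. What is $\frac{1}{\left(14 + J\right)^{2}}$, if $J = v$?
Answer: $\frac{1}{484} \approx 0.0020661$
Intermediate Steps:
$J = 8$
$\frac{1}{\left(14 + J\right)^{2}} = \frac{1}{\left(14 + 8\right)^{2}} = \frac{1}{22^{2}} = \frac{1}{484}$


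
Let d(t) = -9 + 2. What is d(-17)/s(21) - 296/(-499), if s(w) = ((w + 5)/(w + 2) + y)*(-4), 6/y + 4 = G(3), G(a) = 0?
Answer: -70275/16966 ≈ -4.1421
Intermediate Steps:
y = -3/2 (y = 6/(-4 + 0) = 6/(-4) = 6*(-1/4) = -3/2 ≈ -1.5000)
d(t) = -7
s(w) = 6 - 4*(5 + w)/(2 + w) (s(w) = ((w + 5)/(w + 2) - 3/2)*(-4) = ((5 + w)/(2 + w) - 3/2)*(-4) = (-3/2 + (5 + w)/(2 + w))*(-4) = 6 - 4*(5 + w)/(2 + w))
d(-17)/s(21) - 296/(-499) = -7*(2 + 21)/(2*(-4 + 21)) - 296/(-499) = -7/(2*17/23) - 296*(-1/499) = -7/(2*(1/23)*17) + 296/499 = -7/34/23 + 296/499 = -7*23/34 + 296/499 = -161/34 + 296/499 = -70275/16966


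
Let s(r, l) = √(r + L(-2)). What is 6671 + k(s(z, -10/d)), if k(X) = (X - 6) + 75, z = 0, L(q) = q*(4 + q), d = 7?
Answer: 6740 + 2*I ≈ 6740.0 + 2.0*I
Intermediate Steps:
s(r, l) = √(-4 + r) (s(r, l) = √(r - 2*(4 - 2)) = √(r - 2*2) = √(r - 4) = √(-4 + r))
k(X) = 69 + X (k(X) = (-6 + X) + 75 = 69 + X)
6671 + k(s(z, -10/d)) = 6671 + (69 + √(-4 + 0)) = 6671 + (69 + √(-4)) = 6671 + (69 + 2*I) = 6740 + 2*I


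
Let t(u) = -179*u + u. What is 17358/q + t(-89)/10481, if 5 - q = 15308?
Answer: 20166976/53463581 ≈ 0.37721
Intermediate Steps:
q = -15303 (q = 5 - 1*15308 = 5 - 15308 = -15303)
t(u) = -178*u
17358/q + t(-89)/10481 = 17358/(-15303) - 178*(-89)/10481 = 17358*(-1/15303) + 15842*(1/10481) = -5786/5101 + 15842/10481 = 20166976/53463581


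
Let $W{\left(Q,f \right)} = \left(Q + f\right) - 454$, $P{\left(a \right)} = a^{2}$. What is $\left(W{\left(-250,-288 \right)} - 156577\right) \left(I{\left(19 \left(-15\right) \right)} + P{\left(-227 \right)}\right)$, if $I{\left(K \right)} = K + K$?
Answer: $-8029558671$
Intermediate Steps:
$I{\left(K \right)} = 2 K$
$W{\left(Q,f \right)} = -454 + Q + f$
$\left(W{\left(-250,-288 \right)} - 156577\right) \left(I{\left(19 \left(-15\right) \right)} + P{\left(-227 \right)}\right) = \left(\left(-454 - 250 - 288\right) - 156577\right) \left(2 \cdot 19 \left(-15\right) + \left(-227\right)^{2}\right) = \left(-992 - 156577\right) \left(2 \left(-285\right) + 51529\right) = - 157569 \left(-570 + 51529\right) = \left(-157569\right) 50959 = -8029558671$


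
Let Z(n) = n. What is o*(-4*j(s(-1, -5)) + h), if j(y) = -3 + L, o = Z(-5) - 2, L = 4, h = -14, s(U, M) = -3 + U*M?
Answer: 126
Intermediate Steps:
s(U, M) = -3 + M*U
o = -7 (o = -5 - 2 = -7)
j(y) = 1 (j(y) = -3 + 4 = 1)
o*(-4*j(s(-1, -5)) + h) = -7*(-4*1 - 14) = -7*(-4 - 14) = -7*(-18) = 126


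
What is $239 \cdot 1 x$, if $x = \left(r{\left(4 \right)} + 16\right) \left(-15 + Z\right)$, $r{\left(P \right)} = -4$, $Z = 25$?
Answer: $28680$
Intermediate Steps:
$x = 120$ ($x = \left(-4 + 16\right) \left(-15 + 25\right) = 12 \cdot 10 = 120$)
$239 \cdot 1 x = 239 \cdot 1 \cdot 120 = 239 \cdot 120 = 28680$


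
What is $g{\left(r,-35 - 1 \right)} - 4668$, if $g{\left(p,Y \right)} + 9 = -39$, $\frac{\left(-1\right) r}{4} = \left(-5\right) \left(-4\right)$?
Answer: $-4716$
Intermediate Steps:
$r = -80$ ($r = - 4 \left(\left(-5\right) \left(-4\right)\right) = \left(-4\right) 20 = -80$)
$g{\left(p,Y \right)} = -48$ ($g{\left(p,Y \right)} = -9 - 39 = -48$)
$g{\left(r,-35 - 1 \right)} - 4668 = -48 - 4668 = -4716$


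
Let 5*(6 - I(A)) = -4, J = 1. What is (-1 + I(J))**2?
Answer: 841/25 ≈ 33.640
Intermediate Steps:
I(A) = 34/5 (I(A) = 6 - 1/5*(-4) = 6 + 4/5 = 34/5)
(-1 + I(J))**2 = (-1 + 34/5)**2 = (29/5)**2 = 841/25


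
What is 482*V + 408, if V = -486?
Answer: -233844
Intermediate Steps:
482*V + 408 = 482*(-486) + 408 = -234252 + 408 = -233844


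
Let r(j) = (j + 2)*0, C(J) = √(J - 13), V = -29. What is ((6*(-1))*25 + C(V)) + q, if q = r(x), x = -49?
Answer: -150 + I*√42 ≈ -150.0 + 6.4807*I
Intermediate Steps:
C(J) = √(-13 + J)
r(j) = 0 (r(j) = (2 + j)*0 = 0)
q = 0
((6*(-1))*25 + C(V)) + q = ((6*(-1))*25 + √(-13 - 29)) + 0 = (-6*25 + √(-42)) + 0 = (-150 + I*√42) + 0 = -150 + I*√42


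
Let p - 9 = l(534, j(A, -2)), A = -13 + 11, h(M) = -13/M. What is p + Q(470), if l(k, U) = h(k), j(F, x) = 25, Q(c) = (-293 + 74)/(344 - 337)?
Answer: -83395/3738 ≈ -22.310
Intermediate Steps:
Q(c) = -219/7
A = -2
l(k, U) = -13/k
p = 4793/534 (p = 9 - 13/534 = 4793/534 ≈ 8.9756)
p + Q(470) = 4793/534 - 219/7 = -83395/3738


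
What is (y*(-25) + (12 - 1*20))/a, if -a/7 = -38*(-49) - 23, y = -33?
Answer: -817/12873 ≈ -0.063466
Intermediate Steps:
a = -12873 (a = -7*(-38*(-49) - 23) = -7*(1862 - 23) = -7*1839 = -12873)
(y*(-25) + (12 - 1*20))/a = (-33*(-25) + (12 - 1*20))/(-12873) = (825 + (12 - 20))*(-1/12873) = (825 - 8)*(-1/12873) = 817*(-1/12873) = -817/12873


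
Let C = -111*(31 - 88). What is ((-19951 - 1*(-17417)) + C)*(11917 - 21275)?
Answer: -35494894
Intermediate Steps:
C = 6327 (C = -111*(-57) = 6327)
((-19951 - 1*(-17417)) + C)*(11917 - 21275) = ((-19951 - 1*(-17417)) + 6327)*(11917 - 21275) = ((-19951 + 17417) + 6327)*(-9358) = (-2534 + 6327)*(-9358) = 3793*(-9358) = -35494894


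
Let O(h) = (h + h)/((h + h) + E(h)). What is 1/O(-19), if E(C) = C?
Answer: 3/2 ≈ 1.5000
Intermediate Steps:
O(h) = ⅔ (O(h) = (h + h)/((h + h) + h) = (2*h)/(2*h + h) = (2*h)/((3*h)) = (2*h)*(1/(3*h)) = ⅔)
1/O(-19) = 1/(⅔) = 3/2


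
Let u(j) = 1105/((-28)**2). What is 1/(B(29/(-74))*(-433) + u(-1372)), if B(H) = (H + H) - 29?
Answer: 29008/374139029 ≈ 7.7533e-5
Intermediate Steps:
B(H) = -29 + 2*H (B(H) = 2*H - 29 = -29 + 2*H)
u(j) = 1105/784
1/(B(29/(-74))*(-433) + u(-1372)) = 1/((-29 + 2*(29/(-74)))*(-433) + 1105/784) = 1/((-29 + 2*(29*(-1/74)))*(-433) + 1105/784) = 1/((-29 + 2*(-29/74))*(-433) + 1105/784) = 1/((-29 - 29/37)*(-433) + 1105/784) = 1/(-1102/37*(-433) + 1105/784) = 1/(477166/37 + 1105/784) = 1/(374139029/29008) = 29008/374139029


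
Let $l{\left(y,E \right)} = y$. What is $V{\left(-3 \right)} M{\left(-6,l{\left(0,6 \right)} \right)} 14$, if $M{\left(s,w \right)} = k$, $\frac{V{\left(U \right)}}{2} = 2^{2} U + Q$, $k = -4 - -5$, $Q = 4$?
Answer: $-224$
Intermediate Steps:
$k = 1$ ($k = -4 + 5 = 1$)
$V{\left(U \right)} = 8 + 8 U$ ($V{\left(U \right)} = 2 \left(2^{2} U + 4\right) = 2 \left(4 U + 4\right) = 2 \left(4 + 4 U\right) = 8 + 8 U$)
$M{\left(s,w \right)} = 1$
$V{\left(-3 \right)} M{\left(-6,l{\left(0,6 \right)} \right)} 14 = \left(8 + 8 \left(-3\right)\right) 1 \cdot 14 = \left(8 - 24\right) 1 \cdot 14 = \left(-16\right) 1 \cdot 14 = \left(-16\right) 14 = -224$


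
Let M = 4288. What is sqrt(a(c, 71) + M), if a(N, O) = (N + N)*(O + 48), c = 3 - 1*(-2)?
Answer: sqrt(5478) ≈ 74.014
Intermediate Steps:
c = 5 (c = 3 + 2 = 5)
a(N, O) = 2*N*(48 + O) (a(N, O) = (2*N)*(48 + O) = 2*N*(48 + O))
sqrt(a(c, 71) + M) = sqrt(2*5*(48 + 71) + 4288) = sqrt(2*5*119 + 4288) = sqrt(1190 + 4288) = sqrt(5478)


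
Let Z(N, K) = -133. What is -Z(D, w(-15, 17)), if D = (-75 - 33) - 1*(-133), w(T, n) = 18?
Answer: 133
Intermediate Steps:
D = 25 (D = -108 + 133 = 25)
-Z(D, w(-15, 17)) = -1*(-133) = 133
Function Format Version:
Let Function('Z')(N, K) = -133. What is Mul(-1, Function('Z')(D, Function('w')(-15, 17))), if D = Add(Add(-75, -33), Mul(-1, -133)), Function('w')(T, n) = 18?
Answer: 133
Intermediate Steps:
D = 25 (D = Add(-108, 133) = 25)
Mul(-1, Function('Z')(D, Function('w')(-15, 17))) = Mul(-1, -133) = 133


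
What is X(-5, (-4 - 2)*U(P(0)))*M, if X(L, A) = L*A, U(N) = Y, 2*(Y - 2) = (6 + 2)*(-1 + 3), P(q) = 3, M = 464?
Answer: 139200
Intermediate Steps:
Y = 10 (Y = 2 + ((6 + 2)*(-1 + 3))/2 = 2 + (8*2)/2 = 2 + (½)*16 = 2 + 8 = 10)
U(N) = 10
X(L, A) = A*L
X(-5, (-4 - 2)*U(P(0)))*M = (((-4 - 2)*10)*(-5))*464 = (-6*10*(-5))*464 = -60*(-5)*464 = 300*464 = 139200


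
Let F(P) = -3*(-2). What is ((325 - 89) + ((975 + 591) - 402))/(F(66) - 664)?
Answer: -100/47 ≈ -2.1277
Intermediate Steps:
F(P) = 6
((325 - 89) + ((975 + 591) - 402))/(F(66) - 664) = ((325 - 89) + ((975 + 591) - 402))/(6 - 664) = (236 + (1566 - 402))/(-658) = (236 + 1164)*(-1/658) = 1400*(-1/658) = -100/47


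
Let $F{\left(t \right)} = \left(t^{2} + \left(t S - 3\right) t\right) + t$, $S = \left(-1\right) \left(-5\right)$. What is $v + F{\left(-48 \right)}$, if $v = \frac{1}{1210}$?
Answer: $\frac{16843201}{1210} \approx 13920.0$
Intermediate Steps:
$S = 5$
$v = \frac{1}{1210} \approx 0.00082645$
$F{\left(t \right)} = t + t^{2} + t \left(-3 + 5 t\right)$ ($F{\left(t \right)} = \left(t^{2} + \left(t 5 - 3\right) t\right) + t = \left(t^{2} + \left(5 t - 3\right) t\right) + t = \left(t^{2} + \left(-3 + 5 t\right) t\right) + t = \left(t^{2} + t \left(-3 + 5 t\right)\right) + t = t + t^{2} + t \left(-3 + 5 t\right)$)
$v + F{\left(-48 \right)} = \frac{1}{1210} + 2 \left(-48\right) \left(-1 + 3 \left(-48\right)\right) = \frac{1}{1210} + 2 \left(-48\right) \left(-1 - 144\right) = \frac{1}{1210} + 2 \left(-48\right) \left(-145\right) = \frac{1}{1210} + 13920 = \frac{16843201}{1210}$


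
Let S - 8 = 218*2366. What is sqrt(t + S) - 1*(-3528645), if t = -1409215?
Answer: 3528645 + I*sqrt(893419) ≈ 3.5286e+6 + 945.21*I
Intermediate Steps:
S = 515796 (S = 8 + 218*2366 = 8 + 515788 = 515796)
sqrt(t + S) - 1*(-3528645) = sqrt(-1409215 + 515796) - 1*(-3528645) = sqrt(-893419) + 3528645 = I*sqrt(893419) + 3528645 = 3528645 + I*sqrt(893419)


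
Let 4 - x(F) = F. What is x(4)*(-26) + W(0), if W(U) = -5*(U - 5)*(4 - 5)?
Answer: -25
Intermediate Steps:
x(F) = 4 - F
W(U) = -25 + 5*U (W(U) = -5*(-5 + U)*(-1) = -5*(5 - U) = -25 + 5*U)
x(4)*(-26) + W(0) = (4 - 1*4)*(-26) + (-25 + 5*0) = (4 - 4)*(-26) + (-25 + 0) = 0*(-26) - 25 = 0 - 25 = -25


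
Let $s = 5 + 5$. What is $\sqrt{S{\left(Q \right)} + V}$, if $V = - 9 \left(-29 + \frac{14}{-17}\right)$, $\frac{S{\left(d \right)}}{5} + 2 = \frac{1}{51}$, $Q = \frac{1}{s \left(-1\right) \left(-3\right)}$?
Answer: $\frac{8 \sqrt{10506}}{51} \approx 16.078$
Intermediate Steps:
$s = 10$
$Q = \frac{1}{30}$ ($Q = \frac{1}{10 \left(-1\right) \left(-3\right)} = \frac{1}{\left(-10\right) \left(-3\right)} = \frac{1}{30} \approx 0.033333$)
$S{\left(d \right)} = - \frac{505}{51}$ ($S{\left(d \right)} = -10 + \frac{5}{51} = - \frac{505}{51}$)
$V = \frac{4563}{17}$ ($V = - 9 \left(-29 + 14 \left(- \frac{1}{17}\right)\right) = - 9 \left(-29 - \frac{14}{17}\right) = \left(-9\right) \left(- \frac{507}{17}\right) = \frac{4563}{17} \approx 268.41$)
$\sqrt{S{\left(Q \right)} + V} = \sqrt{- \frac{505}{51} + \frac{4563}{17}} = \sqrt{\frac{13184}{51}} = \frac{8 \sqrt{10506}}{51}$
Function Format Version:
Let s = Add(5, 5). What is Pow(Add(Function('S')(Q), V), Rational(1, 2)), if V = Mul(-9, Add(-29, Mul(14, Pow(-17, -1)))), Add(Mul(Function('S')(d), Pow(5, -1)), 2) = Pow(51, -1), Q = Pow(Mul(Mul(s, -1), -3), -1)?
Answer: Mul(Rational(8, 51), Pow(10506, Rational(1, 2))) ≈ 16.078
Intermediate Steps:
s = 10
Q = Rational(1, 30) (Q = Pow(Mul(Mul(10, -1), -3), -1) = Pow(Mul(-10, -3), -1) = Pow(30, -1) = Rational(1, 30) ≈ 0.033333)
Function('S')(d) = Rational(-505, 51) (Function('S')(d) = Add(-10, Mul(5, Pow(51, -1))) = Add(-10, Mul(5, Rational(1, 51))) = Add(-10, Rational(5, 51)) = Rational(-505, 51))
V = Rational(4563, 17) (V = Mul(-9, Add(-29, Mul(14, Rational(-1, 17)))) = Mul(-9, Add(-29, Rational(-14, 17))) = Mul(-9, Rational(-507, 17)) = Rational(4563, 17) ≈ 268.41)
Pow(Add(Function('S')(Q), V), Rational(1, 2)) = Pow(Add(Rational(-505, 51), Rational(4563, 17)), Rational(1, 2)) = Pow(Rational(13184, 51), Rational(1, 2)) = Mul(Rational(8, 51), Pow(10506, Rational(1, 2)))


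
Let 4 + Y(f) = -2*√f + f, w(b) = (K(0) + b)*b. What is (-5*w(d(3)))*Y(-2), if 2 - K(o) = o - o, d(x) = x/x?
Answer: 90 + 30*I*√2 ≈ 90.0 + 42.426*I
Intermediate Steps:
d(x) = 1
K(o) = 2 (K(o) = 2 - (o - o) = 2 - 1*0 = 2 + 0 = 2)
w(b) = b*(2 + b) (w(b) = (2 + b)*b = b*(2 + b))
Y(f) = -4 + f - 2*√f (Y(f) = -4 + (-2*√f + f) = -4 + (f - 2*√f) = -4 + f - 2*√f)
(-5*w(d(3)))*Y(-2) = (-5*(2 + 1))*(-4 - 2 - 2*I*√2) = (-5*3)*(-4 - 2 - 2*I*√2) = -15*(-6 - 2*I*√2) = 90 + 30*I*√2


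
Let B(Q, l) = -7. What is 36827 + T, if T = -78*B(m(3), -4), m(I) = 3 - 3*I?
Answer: 37373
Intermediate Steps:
T = 546 (T = -78*(-7) = 546)
36827 + T = 36827 + 546 = 37373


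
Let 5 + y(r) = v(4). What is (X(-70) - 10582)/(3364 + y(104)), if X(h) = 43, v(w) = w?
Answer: -3513/1121 ≈ -3.1338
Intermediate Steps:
y(r) = -1 (y(r) = -5 + 4 = -1)
(X(-70) - 10582)/(3364 + y(104)) = (43 - 10582)/(3364 - 1) = -10539/3363 = -10539*1/3363 = -3513/1121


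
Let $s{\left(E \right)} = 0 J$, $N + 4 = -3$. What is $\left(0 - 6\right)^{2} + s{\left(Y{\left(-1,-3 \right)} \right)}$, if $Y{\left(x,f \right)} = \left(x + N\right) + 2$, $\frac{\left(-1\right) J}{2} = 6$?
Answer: $36$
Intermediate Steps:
$J = -12$ ($J = \left(-2\right) 6 = -12$)
$N = -7$ ($N = -4 - 3 = -7$)
$Y{\left(x,f \right)} = -5 + x$ ($Y{\left(x,f \right)} = \left(x - 7\right) + 2 = \left(-7 + x\right) + 2 = -5 + x$)
$s{\left(E \right)} = 0$ ($s{\left(E \right)} = 0 \left(-12\right) = 0$)
$\left(0 - 6\right)^{2} + s{\left(Y{\left(-1,-3 \right)} \right)} = \left(0 - 6\right)^{2} + 0 = \left(-6\right)^{2} + 0 = 36 + 0 = 36$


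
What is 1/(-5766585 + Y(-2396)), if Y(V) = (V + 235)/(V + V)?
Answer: -4792/27633473159 ≈ -1.7341e-7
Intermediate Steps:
Y(V) = (235 + V)/(2*V) (Y(V) = (235 + V)/((2*V)) = (235 + V)*(1/(2*V)) = (235 + V)/(2*V))
1/(-5766585 + Y(-2396)) = 1/(-5766585 + (1/2)*(235 - 2396)/(-2396)) = 1/(-5766585 + (1/2)*(-1/2396)*(-2161)) = 1/(-5766585 + 2161/4792) = 1/(-27633473159/4792) = -4792/27633473159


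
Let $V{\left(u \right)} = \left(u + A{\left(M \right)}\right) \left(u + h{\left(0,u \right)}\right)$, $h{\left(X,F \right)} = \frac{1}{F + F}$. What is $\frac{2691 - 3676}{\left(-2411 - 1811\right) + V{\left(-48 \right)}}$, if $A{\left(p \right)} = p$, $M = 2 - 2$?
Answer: $\frac{394}{767} \approx 0.51369$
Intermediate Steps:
$M = 0$ ($M = 2 - 2 = 0$)
$h{\left(X,F \right)} = \frac{1}{2 F}$
$V{\left(u \right)} = u \left(u + \frac{1}{2 u}\right)$ ($V{\left(u \right)} = \left(u + 0\right) \left(u + \frac{1}{2 u}\right) = u \left(u + \frac{1}{2 u}\right)$)
$\frac{2691 - 3676}{\left(-2411 - 1811\right) + V{\left(-48 \right)}} = \frac{2691 - 3676}{\left(-2411 - 1811\right) + \left(\frac{1}{2} + \left(-48\right)^{2}\right)} = - \frac{985}{\left(-2411 - 1811\right) + \left(\frac{1}{2} + 2304\right)} = - \frac{985}{-4222 + \frac{4609}{2}} = - \frac{985}{- \frac{3835}{2}} = \left(-985\right) \left(- \frac{2}{3835}\right) = \frac{394}{767}$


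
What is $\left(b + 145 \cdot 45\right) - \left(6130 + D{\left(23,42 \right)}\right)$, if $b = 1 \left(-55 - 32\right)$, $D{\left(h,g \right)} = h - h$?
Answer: $308$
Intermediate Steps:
$D{\left(h,g \right)} = 0$
$b = -87$ ($b = 1 \left(-87\right) = -87$)
$\left(b + 145 \cdot 45\right) - \left(6130 + D{\left(23,42 \right)}\right) = \left(-87 + 145 \cdot 45\right) - 6130 = \left(-87 + 6525\right) + \left(-6130 + 0\right) = 6438 - 6130 = 308$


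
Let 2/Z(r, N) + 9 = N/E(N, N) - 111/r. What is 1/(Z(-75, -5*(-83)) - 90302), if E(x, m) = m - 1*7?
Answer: -66329/5989661758 ≈ -1.1074e-5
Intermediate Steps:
E(x, m) = -7 + m (E(x, m) = m - 7 = -7 + m)
Z(r, N) = 2/(-9 - 111/r + N/(-7 + N)) (Z(r, N) = 2/(-9 + (N/(-7 + N) - 111/r)) = 2/(-9 + (-111/r + N/(-7 + N))) = 2/(-9 - 111/r + N/(-7 + N)))
1/(Z(-75, -5*(-83)) - 90302) = 1/(2*(-75)*(7 - (-5)*(-83))/(-777 - 63*(-75) + 111*(-5*(-83)) + 8*(-5*(-83))*(-75)) - 90302) = 1/(2*(-75)*(7 - 1*415)/(-777 + 4725 + 111*415 + 8*415*(-75)) - 90302) = 1/(2*(-75)*(7 - 415)/(-777 + 4725 + 46065 - 249000) - 90302) = 1/(2*(-75)*(-408)/(-198987) - 90302) = 1/(2*(-75)*(-1/198987)*(-408) - 90302) = 1/(-20400/66329 - 90302) = 1/(-5989661758/66329) = -66329/5989661758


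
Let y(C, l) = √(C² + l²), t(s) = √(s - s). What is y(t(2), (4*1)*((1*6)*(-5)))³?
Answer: 1728000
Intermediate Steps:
t(s) = 0 (t(s) = √0 = 0)
y(t(2), (4*1)*((1*6)*(-5)))³ = (√(0² + ((4*1)*((1*6)*(-5)))²))³ = (√(0 + (4*(6*(-5)))²))³ = (√(0 + (4*(-30))²))³ = (√(0 + (-120)²))³ = (√(0 + 14400))³ = (√14400)³ = 120³ = 1728000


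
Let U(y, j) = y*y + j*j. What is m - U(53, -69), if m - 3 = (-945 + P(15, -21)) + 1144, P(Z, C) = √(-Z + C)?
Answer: -7368 + 6*I ≈ -7368.0 + 6.0*I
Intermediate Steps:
P(Z, C) = √(C - Z)
U(y, j) = j² + y² (U(y, j) = y² + j² = j² + y²)
m = 202 + 6*I (m = 3 + ((-945 + √(-21 - 1*15)) + 1144) = 3 + ((-945 + √(-21 - 15)) + 1144) = 3 + ((-945 + √(-36)) + 1144) = 3 + ((-945 + 6*I) + 1144) = 3 + (199 + 6*I) = 202 + 6*I ≈ 202.0 + 6.0*I)
m - U(53, -69) = (202 + 6*I) - ((-69)² + 53²) = (202 + 6*I) - (4761 + 2809) = (202 + 6*I) - 1*7570 = (202 + 6*I) - 7570 = -7368 + 6*I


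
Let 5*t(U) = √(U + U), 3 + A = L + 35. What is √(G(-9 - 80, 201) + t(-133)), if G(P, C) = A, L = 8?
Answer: √(1000 + 5*I*√266)/5 ≈ 6.3298 + 0.25766*I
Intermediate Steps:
A = 40 (A = -3 + (8 + 35) = -3 + 43 = 40)
G(P, C) = 40
t(U) = √2*√U/5 (t(U) = √(U + U)/5 = √(2*U)/5 = (√2*√U)/5 = √2*√U/5)
√(G(-9 - 80, 201) + t(-133)) = √(40 + √2*√(-133)/5) = √(40 + √2*(I*√133)/5) = √(40 + I*√266/5)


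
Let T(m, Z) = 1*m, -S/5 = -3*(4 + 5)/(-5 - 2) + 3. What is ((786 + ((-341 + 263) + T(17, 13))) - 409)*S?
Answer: -75840/7 ≈ -10834.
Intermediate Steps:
S = -240/7 (S = -5*(-3*(4 + 5)/(-5 - 2) + 3) = -5*(-27/(-7) + 3) = -5*(-27*(-1)/7 + 3) = -5*(-3*(-9/7) + 3) = -5*(27/7 + 3) = -5*48/7 = -240/7 ≈ -34.286)
T(m, Z) = m
((786 + ((-341 + 263) + T(17, 13))) - 409)*S = ((786 + ((-341 + 263) + 17)) - 409)*(-240/7) = ((786 + (-78 + 17)) - 409)*(-240/7) = ((786 - 61) - 409)*(-240/7) = (725 - 409)*(-240/7) = 316*(-240/7) = -75840/7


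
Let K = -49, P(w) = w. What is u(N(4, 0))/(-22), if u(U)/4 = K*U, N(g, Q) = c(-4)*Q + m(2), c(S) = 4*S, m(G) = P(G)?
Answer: 196/11 ≈ 17.818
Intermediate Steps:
m(G) = G
N(g, Q) = 2 - 16*Q (N(g, Q) = (4*(-4))*Q + 2 = -16*Q + 2 = 2 - 16*Q)
u(U) = -196*U (u(U) = 4*(-49*U) = -196*U)
u(N(4, 0))/(-22) = (-196*(2 - 16*0))/(-22) = -(-98)*(2 + 0)/11 = -(-98)*2/11 = -1/22*(-392) = 196/11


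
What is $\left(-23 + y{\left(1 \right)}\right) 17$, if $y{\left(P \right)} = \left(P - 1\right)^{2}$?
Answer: $-391$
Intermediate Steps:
$y{\left(P \right)} = \left(-1 + P\right)^{2}$
$\left(-23 + y{\left(1 \right)}\right) 17 = \left(-23 + \left(-1 + 1\right)^{2}\right) 17 = \left(-23 + 0^{2}\right) 17 = \left(-23 + 0\right) 17 = \left(-23\right) 17 = -391$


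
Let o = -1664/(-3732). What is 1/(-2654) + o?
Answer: 1103131/2476182 ≈ 0.44550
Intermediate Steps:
o = 416/933 (o = -1664*(-1/3732) = 416/933 ≈ 0.44587)
1/(-2654) + o = 1/(-2654) + 416/933 = -1/2654 + 416/933 = 1103131/2476182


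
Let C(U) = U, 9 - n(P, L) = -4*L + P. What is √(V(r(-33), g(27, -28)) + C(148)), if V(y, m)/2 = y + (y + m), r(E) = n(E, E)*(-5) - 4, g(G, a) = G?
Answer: √1986 ≈ 44.565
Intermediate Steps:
n(P, L) = 9 - P + 4*L (n(P, L) = 9 - (-4*L + P) = 9 - (P - 4*L) = 9 + (-P + 4*L) = 9 - P + 4*L)
r(E) = -49 - 15*E (r(E) = (9 - E + 4*E)*(-5) - 4 = (9 + 3*E)*(-5) - 4 = (-45 - 15*E) - 4 = -49 - 15*E)
V(y, m) = 2*m + 4*y (V(y, m) = 2*(y + (y + m)) = 2*(y + (m + y)) = 2*(m + 2*y) = 2*m + 4*y)
√(V(r(-33), g(27, -28)) + C(148)) = √((2*27 + 4*(-49 - 15*(-33))) + 148) = √((54 + 4*(-49 + 495)) + 148) = √((54 + 4*446) + 148) = √((54 + 1784) + 148) = √(1838 + 148) = √1986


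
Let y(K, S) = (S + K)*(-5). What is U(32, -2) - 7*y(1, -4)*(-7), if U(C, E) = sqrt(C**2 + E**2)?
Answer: 735 + 2*sqrt(257) ≈ 767.06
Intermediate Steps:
y(K, S) = -5*K - 5*S (y(K, S) = (K + S)*(-5) = -5*K - 5*S)
U(32, -2) - 7*y(1, -4)*(-7) = sqrt(32**2 + (-2)**2) - 7*(-5*1 - 5*(-4))*(-7) = sqrt(1024 + 4) - 7*(-5 + 20)*(-7) = sqrt(1028) - 7*15*(-7) = 2*sqrt(257) - 105*(-7) = 2*sqrt(257) - 1*(-735) = 2*sqrt(257) + 735 = 735 + 2*sqrt(257)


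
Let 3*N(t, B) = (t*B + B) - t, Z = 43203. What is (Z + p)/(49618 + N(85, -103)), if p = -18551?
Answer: 24652/46637 ≈ 0.52859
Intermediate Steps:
N(t, B) = -t/3 + B/3 + B*t/3 (N(t, B) = ((t*B + B) - t)/3 = ((B*t + B) - t)/3 = ((B + B*t) - t)/3 = (B - t + B*t)/3 = -t/3 + B/3 + B*t/3)
(Z + p)/(49618 + N(85, -103)) = (43203 - 18551)/(49618 + (-1/3*85 + (1/3)*(-103) + (1/3)*(-103)*85)) = 24652/(49618 + (-85/3 - 103/3 - 8755/3)) = 24652/(49618 - 2981) = 24652/46637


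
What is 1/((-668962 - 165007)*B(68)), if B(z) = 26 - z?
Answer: 1/35026698 ≈ 2.8550e-8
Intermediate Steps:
1/((-668962 - 165007)*B(68)) = 1/((-668962 - 165007)*(26 - 1*68)) = 1/((-833969)*(26 - 68)) = -1/833969/(-42) = -1/833969*(-1/42) = 1/35026698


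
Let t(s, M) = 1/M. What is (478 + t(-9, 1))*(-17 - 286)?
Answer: -145137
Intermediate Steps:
(478 + t(-9, 1))*(-17 - 286) = (478 + 1/1)*(-17 - 286) = (478 + 1)*(-303) = 479*(-303) = -145137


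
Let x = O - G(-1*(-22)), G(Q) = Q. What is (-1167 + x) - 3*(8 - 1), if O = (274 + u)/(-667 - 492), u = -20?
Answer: -1402644/1159 ≈ -1210.2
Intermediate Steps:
O = -254/1159 (O = (274 - 20)/(-667 - 492) = 254/(-1159) = 254*(-1/1159) = -254/1159 ≈ -0.21915)
x = -25752/1159 (x = -254/1159 - (-1)*(-22) = -254/1159 - 1*22 = -254/1159 - 22 = -25752/1159 ≈ -22.219)
(-1167 + x) - 3*(8 - 1) = (-1167 - 25752/1159) - 3*(8 - 1) = -1378305/1159 - 3*7 = -1378305/1159 - 21 = -1402644/1159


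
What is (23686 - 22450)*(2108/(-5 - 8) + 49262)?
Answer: 788936328/13 ≈ 6.0687e+7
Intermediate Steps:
(23686 - 22450)*(2108/(-5 - 8) + 49262) = 1236*(2108/(-13) + 49262) = 1236*(-1/13*2108 + 49262) = 1236*(-2108/13 + 49262) = 1236*(638298/13) = 788936328/13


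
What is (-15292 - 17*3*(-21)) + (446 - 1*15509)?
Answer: -29284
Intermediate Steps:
(-15292 - 17*3*(-21)) + (446 - 1*15509) = (-15292 - 51*(-21)) + (446 - 15509) = (-15292 + 1071) - 15063 = -14221 - 15063 = -29284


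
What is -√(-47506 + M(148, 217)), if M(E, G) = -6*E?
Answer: -I*√48394 ≈ -219.99*I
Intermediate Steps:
-√(-47506 + M(148, 217)) = -√(-47506 - 6*148) = -√(-47506 - 888) = -√(-48394) = -I*√48394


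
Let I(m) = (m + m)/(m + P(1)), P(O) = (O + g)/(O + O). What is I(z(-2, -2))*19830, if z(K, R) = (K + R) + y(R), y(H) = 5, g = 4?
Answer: 79320/7 ≈ 11331.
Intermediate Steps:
P(O) = (4 + O)/(2*O) (P(O) = (O + 4)/(O + O) = (4 + O)/((2*O)) = (4 + O)*(1/(2*O)) = (4 + O)/(2*O))
z(K, R) = 5 + K + R (z(K, R) = (K + R) + 5 = 5 + K + R)
I(m) = 2*m/(5/2 + m) (I(m) = (m + m)/(m + (½)*(4 + 1)/1) = (2*m)/(m + (½)*1*5) = (2*m)/(m + 5/2) = (2*m)/(5/2 + m) = 2*m/(5/2 + m))
I(z(-2, -2))*19830 = (4*(5 - 2 - 2)/(5 + 2*(5 - 2 - 2)))*19830 = (4*1/(5 + 2*1))*19830 = (4*1/(5 + 2))*19830 = (4*1/7)*19830 = (4*1*(⅐))*19830 = (4/7)*19830 = 79320/7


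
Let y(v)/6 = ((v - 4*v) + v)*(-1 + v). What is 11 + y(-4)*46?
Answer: -11029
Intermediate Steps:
y(v) = -12*v*(-1 + v) (y(v) = 6*(((v - 4*v) + v)*(-1 + v)) = 6*((-3*v + v)*(-1 + v)) = 6*((-2*v)*(-1 + v)) = 6*(-2*v*(-1 + v)) = -12*v*(-1 + v))
11 + y(-4)*46 = 11 + (12*(-4)*(1 - 1*(-4)))*46 = 11 + (12*(-4)*(1 + 4))*46 = 11 + (12*(-4)*5)*46 = 11 - 240*46 = 11 - 11040 = -11029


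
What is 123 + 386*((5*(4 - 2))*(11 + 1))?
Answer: 46443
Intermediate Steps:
123 + 386*((5*(4 - 2))*(11 + 1)) = 123 + 386*((5*2)*12) = 123 + 386*(10*12) = 123 + 386*120 = 123 + 46320 = 46443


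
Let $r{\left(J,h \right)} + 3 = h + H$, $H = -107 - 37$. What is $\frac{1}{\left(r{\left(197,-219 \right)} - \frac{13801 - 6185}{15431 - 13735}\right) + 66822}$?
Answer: $\frac{53}{3521930} \approx 1.5049 \cdot 10^{-5}$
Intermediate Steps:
$H = -144$ ($H = -107 - 37 = -144$)
$r{\left(J,h \right)} = -147 + h$ ($r{\left(J,h \right)} = -3 + \left(h - 144\right) = -3 + \left(-144 + h\right) = -147 + h$)
$\frac{1}{\left(r{\left(197,-219 \right)} - \frac{13801 - 6185}{15431 - 13735}\right) + 66822} = \frac{1}{\left(\left(-147 - 219\right) - \frac{13801 - 6185}{15431 - 13735}\right) + 66822} = \frac{1}{\left(-366 - \frac{7616}{1696}\right) + 66822} = \frac{1}{\left(-366 - 7616 \cdot \frac{1}{1696}\right) + 66822} = \frac{1}{\left(-366 - \frac{238}{53}\right) + 66822} = \frac{1}{- \frac{19636}{53} + 66822} = \frac{1}{\frac{3521930}{53}} = \frac{53}{3521930}$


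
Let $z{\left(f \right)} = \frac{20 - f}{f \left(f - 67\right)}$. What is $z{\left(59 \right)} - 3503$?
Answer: $- \frac{1653377}{472} \approx -3502.9$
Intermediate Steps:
$z{\left(f \right)} = \frac{20 - f}{f \left(-67 + f\right)}$
$z{\left(59 \right)} - 3503 = \frac{20 - 59}{59 \left(-67 + 59\right)} - 3503 = \frac{20 - 59}{59 \left(-8\right)} - 3503 = \frac{1}{59} \left(- \frac{1}{8}\right) \left(-39\right) - 3503 = \frac{39}{472} - 3503 = - \frac{1653377}{472}$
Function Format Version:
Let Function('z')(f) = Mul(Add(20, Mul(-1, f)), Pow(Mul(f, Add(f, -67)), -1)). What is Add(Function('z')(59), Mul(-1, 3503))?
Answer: Rational(-1653377, 472) ≈ -3502.9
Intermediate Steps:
Function('z')(f) = Mul(Pow(f, -1), Pow(Add(-67, f), -1), Add(20, Mul(-1, f))) (Function('z')(f) = Mul(Add(20, Mul(-1, f)), Pow(Mul(f, Add(-67, f)), -1)) = Mul(Add(20, Mul(-1, f)), Mul(Pow(f, -1), Pow(Add(-67, f), -1))) = Mul(Pow(f, -1), Pow(Add(-67, f), -1), Add(20, Mul(-1, f))))
Add(Function('z')(59), Mul(-1, 3503)) = Add(Mul(Pow(59, -1), Pow(Add(-67, 59), -1), Add(20, Mul(-1, 59))), Mul(-1, 3503)) = Add(Mul(Rational(1, 59), Pow(-8, -1), Add(20, -59)), -3503) = Add(Mul(Rational(1, 59), Rational(-1, 8), -39), -3503) = Add(Rational(39, 472), -3503) = Rational(-1653377, 472)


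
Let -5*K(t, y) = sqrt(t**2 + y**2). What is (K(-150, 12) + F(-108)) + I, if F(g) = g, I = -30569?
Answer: -30677 - 6*sqrt(629)/5 ≈ -30707.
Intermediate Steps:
K(t, y) = -sqrt(t**2 + y**2)/5
(K(-150, 12) + F(-108)) + I = (-sqrt((-150)**2 + 12**2)/5 - 108) - 30569 = (-sqrt(22500 + 144)/5 - 108) - 30569 = (-6*sqrt(629)/5 - 108) - 30569 = (-108 - 6*sqrt(629)/5) - 30569 = -30677 - 6*sqrt(629)/5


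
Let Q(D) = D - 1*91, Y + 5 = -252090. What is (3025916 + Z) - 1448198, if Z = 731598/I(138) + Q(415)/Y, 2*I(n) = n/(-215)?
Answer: -4069740008672/5798185 ≈ -7.0190e+5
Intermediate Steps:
Y = -252095 (Y = -5 - 252090 = -252095)
Q(D) = -91 + D (Q(D) = D - 91 = -91 + D)
I(n) = -n/430 (I(n) = (n/(-215))/2 = (n*(-1/215))/2 = (-n/215)/2 = -n/430)
Z = -13217640850502/5798185 (Z = 731598/((-1/430*138)) + (-91 + 415)/(-252095) = 731598/(-69/215) + 324*(-1/252095) = 731598*(-215/69) - 324/252095 = -52431190/23 - 324/252095 = -13217640850502/5798185 ≈ -2.2796e+6)
(3025916 + Z) - 1448198 = (3025916 - 13217640850502/5798185) - 1448198 = 4327179911958/5798185 - 1448198 = -4069740008672/5798185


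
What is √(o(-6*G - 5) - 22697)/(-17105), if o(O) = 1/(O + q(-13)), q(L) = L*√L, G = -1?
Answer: -√(-(22696 - 295061*I*√13)/(1 - 13*I*√13))/17105 ≈ -4.1376e-9 - 0.0088077*I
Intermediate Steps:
q(L) = L^(3/2)
o(O) = 1/(O - 13*I*√13) (o(O) = 1/(O + (-13)^(3/2)) = 1/(O - 13*I*√13))
√(o(-6*G - 5) - 22697)/(-17105) = √(1/((-6*(-1) - 5) - 13*I*√13) - 22697)/(-17105) = √(1/((6 - 5) - 13*I*√13) - 22697)*(-1/17105) = √(1/(1 - 13*I*√13) - 22697)*(-1/17105) = √(-22697 + 1/(1 - 13*I*√13))*(-1/17105) = -√(-22697 + 1/(1 - 13*I*√13))/17105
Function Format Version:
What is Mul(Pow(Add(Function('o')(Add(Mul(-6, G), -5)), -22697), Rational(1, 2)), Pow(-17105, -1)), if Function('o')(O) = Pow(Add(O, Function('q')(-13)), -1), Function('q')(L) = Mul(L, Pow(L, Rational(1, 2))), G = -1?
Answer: Mul(Rational(-1, 17105), Pow(Mul(-1, Pow(Add(1, Mul(-13, I, Pow(13, Rational(1, 2)))), -1), Add(22696, Mul(-295061, I, Pow(13, Rational(1, 2))))), Rational(1, 2))) ≈ Add(-4.1376e-9, Mul(-0.0088077, I))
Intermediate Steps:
Function('q')(L) = Pow(L, Rational(3, 2))
Function('o')(O) = Pow(Add(O, Mul(-13, I, Pow(13, Rational(1, 2)))), -1) (Function('o')(O) = Pow(Add(O, Pow(-13, Rational(3, 2))), -1) = Pow(Add(O, Mul(-13, I, Pow(13, Rational(1, 2)))), -1))
Mul(Pow(Add(Function('o')(Add(Mul(-6, G), -5)), -22697), Rational(1, 2)), Pow(-17105, -1)) = Mul(Pow(Add(Pow(Add(Add(Mul(-6, -1), -5), Mul(-13, I, Pow(13, Rational(1, 2)))), -1), -22697), Rational(1, 2)), Pow(-17105, -1)) = Mul(Pow(Add(Pow(Add(Add(6, -5), Mul(-13, I, Pow(13, Rational(1, 2)))), -1), -22697), Rational(1, 2)), Rational(-1, 17105)) = Mul(Pow(Add(Pow(Add(1, Mul(-13, I, Pow(13, Rational(1, 2)))), -1), -22697), Rational(1, 2)), Rational(-1, 17105)) = Mul(Pow(Add(-22697, Pow(Add(1, Mul(-13, I, Pow(13, Rational(1, 2)))), -1)), Rational(1, 2)), Rational(-1, 17105)) = Mul(Rational(-1, 17105), Pow(Add(-22697, Pow(Add(1, Mul(-13, I, Pow(13, Rational(1, 2)))), -1)), Rational(1, 2)))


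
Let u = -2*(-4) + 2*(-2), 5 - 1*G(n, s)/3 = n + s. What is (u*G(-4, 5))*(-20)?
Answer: -960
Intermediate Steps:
G(n, s) = 15 - 3*n - 3*s (G(n, s) = 15 - 3*(n + s) = 15 + (-3*n - 3*s) = 15 - 3*n - 3*s)
u = 4 (u = 8 - 4 = 4)
(u*G(-4, 5))*(-20) = (4*(15 - 3*(-4) - 3*5))*(-20) = (4*(15 + 12 - 15))*(-20) = (4*12)*(-20) = 48*(-20) = -960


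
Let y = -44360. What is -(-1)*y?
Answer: -44360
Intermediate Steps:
-(-1)*y = -(-1)*(-44360) = -1*44360 = -44360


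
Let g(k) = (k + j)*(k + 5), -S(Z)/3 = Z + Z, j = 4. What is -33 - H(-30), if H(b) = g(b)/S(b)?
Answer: -659/18 ≈ -36.611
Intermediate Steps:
S(Z) = -6*Z (S(Z) = -3*(Z + Z) = -6*Z)
g(k) = (4 + k)*(5 + k) (g(k) = (k + 4)*(k + 5) = (4 + k)*(5 + k))
H(b) = -(20 + b² + 9*b)/(6*b) (H(b) = (20 + b² + 9*b)/((-6*b)) = (20 + b² + 9*b)*(-1/(6*b)) = -(20 + b² + 9*b)/(6*b))
-33 - H(-30) = -33 - (-20 - 1*(-30)² - 9*(-30))/(6*(-30)) = -33 - (-1)*(-20 - 1*900 + 270)/(6*30) = -33 - (-1)*(-20 - 900 + 270)/(6*30) = -33 - (-1)*(-650)/(6*30) = -33 - 1*65/18 = -33 - 65/18 = -659/18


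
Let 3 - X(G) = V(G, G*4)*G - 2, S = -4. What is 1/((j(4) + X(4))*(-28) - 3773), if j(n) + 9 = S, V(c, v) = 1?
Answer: -1/3437 ≈ -0.00029095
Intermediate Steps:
j(n) = -13 (j(n) = -9 - 4 = -13)
X(G) = 5 - G (X(G) = 3 - (1*G - 2) = 3 - (G - 2) = 3 - (-2 + G) = 3 + (2 - G) = 5 - G)
1/((j(4) + X(4))*(-28) - 3773) = 1/((-13 + (5 - 1*4))*(-28) - 3773) = 1/((-13 + (5 - 4))*(-28) - 3773) = 1/((-13 + 1)*(-28) - 3773) = 1/(-12*(-28) - 3773) = 1/(336 - 3773) = 1/(-3437) = -1/3437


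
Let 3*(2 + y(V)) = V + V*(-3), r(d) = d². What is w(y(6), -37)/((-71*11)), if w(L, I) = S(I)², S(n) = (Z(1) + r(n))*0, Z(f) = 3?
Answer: 0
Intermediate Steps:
S(n) = 0 (S(n) = (3 + n²)*0 = 0)
y(V) = -2 - 2*V/3 (y(V) = -2 + (V + V*(-3))/3 = -2 + (V - 3*V)/3 = -2 + (-2*V)/3 = -2 - 2*V/3)
w(L, I) = 0 (w(L, I) = 0² = 0)
w(y(6), -37)/((-71*11)) = 0/((-71*11)) = 0/(-781) = 0*(-1/781) = 0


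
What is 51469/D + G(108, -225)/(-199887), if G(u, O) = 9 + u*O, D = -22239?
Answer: -3249258818/1481762331 ≈ -2.1928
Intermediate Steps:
G(u, O) = 9 + O*u
51469/D + G(108, -225)/(-199887) = 51469/(-22239) + (9 - 225*108)/(-199887) = 51469*(-1/22239) + (9 - 24300)*(-1/199887) = -51469/22239 - 24291*(-1/199887) = -51469/22239 + 8097/66629 = -3249258818/1481762331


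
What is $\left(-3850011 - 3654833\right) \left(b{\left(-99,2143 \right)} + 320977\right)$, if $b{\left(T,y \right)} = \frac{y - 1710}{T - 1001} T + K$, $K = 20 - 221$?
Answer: $- \frac{60191657567867}{25} \approx -2.4077 \cdot 10^{12}$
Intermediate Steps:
$K = -201$ ($K = 20 - 221 = -201$)
$b{\left(T,y \right)} = -201 + \frac{T \left(-1710 + y\right)}{-1001 + T}$ ($b{\left(T,y \right)} = \frac{y - 1710}{T - 1001} T - 201 = \frac{-1710 + y}{-1001 + T} T - 201 = \frac{T \left(-1710 + y\right)}{-1001 + T} - 201 = -201 + \frac{T \left(-1710 + y\right)}{-1001 + T}$)
$\left(-3850011 - 3654833\right) \left(b{\left(-99,2143 \right)} + 320977\right) = \left(-3850011 - 3654833\right) \left(\frac{201201 - -189189 - 212157}{-1001 - 99} + 320977\right) = - 7504844 \left(\frac{201201 + 189189 - 212157}{-1100} + 320977\right) = - 7504844 \left(\left(- \frac{1}{1100}\right) 178233 + 320977\right) = - 7504844 \left(- \frac{16203}{100} + 320977\right) = \left(-7504844\right) \frac{32081497}{100} = - \frac{60191657567867}{25}$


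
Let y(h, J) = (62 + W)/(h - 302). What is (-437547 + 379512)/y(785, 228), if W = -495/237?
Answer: -2214441495/4733 ≈ -4.6787e+5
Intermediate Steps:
W = -165/79 (W = -495*1/237 = -165/79 ≈ -2.0886)
y(h, J) = 4733/(79*(-302 + h)) (y(h, J) = (62 - 165/79)/(h - 302) = 4733/(79*(-302 + h)))
(-437547 + 379512)/y(785, 228) = (-437547 + 379512)/((4733/(79*(-302 + 785)))) = -58035/((4733/79)/483) = -58035/((4733/79)*(1/483)) = -58035/4733/38157 = -58035*38157/4733 = -2214441495/4733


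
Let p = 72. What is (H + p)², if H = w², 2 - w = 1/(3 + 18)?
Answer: 1117765489/194481 ≈ 5747.4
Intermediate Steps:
w = 41/21 (w = 2 - 1/(3 + 18) = 2 - 1/21 = 41/21 ≈ 1.9524)
H = 1681/441 (H = (41/21)² = 1681/441 ≈ 3.8118)
(H + p)² = (1681/441 + 72)² = (33433/441)² = 1117765489/194481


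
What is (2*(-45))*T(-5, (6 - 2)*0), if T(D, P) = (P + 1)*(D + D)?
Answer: 900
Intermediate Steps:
T(D, P) = 2*D*(1 + P) (T(D, P) = (1 + P)*(2*D) = 2*D*(1 + P))
(2*(-45))*T(-5, (6 - 2)*0) = (2*(-45))*(2*(-5)*(1 + (6 - 2)*0)) = -180*(-5)*(1 + 4*0) = -180*(-5)*(1 + 0) = -180*(-5) = -90*(-10) = 900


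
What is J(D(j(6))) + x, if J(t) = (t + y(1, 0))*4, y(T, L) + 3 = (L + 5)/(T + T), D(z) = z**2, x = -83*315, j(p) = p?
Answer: -26003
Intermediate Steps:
x = -26145
y(T, L) = -3 + (5 + L)/(2*T) (y(T, L) = -3 + (L + 5)/(T + T) = -3 + (5 + L)/((2*T)) = -3 + (5 + L)*(1/(2*T)) = -3 + (5 + L)/(2*T))
J(t) = -2 + 4*t (J(t) = (t + (1/2)*(5 + 0 - 6*1)/1)*4 = (t + (1/2)*1*(5 + 0 - 6))*4 = (t + (1/2)*1*(-1))*4 = (t - 1/2)*4 = (-1/2 + t)*4 = -2 + 4*t)
J(D(j(6))) + x = (-2 + 4*6**2) - 26145 = (-2 + 4*36) - 26145 = (-2 + 144) - 26145 = 142 - 26145 = -26003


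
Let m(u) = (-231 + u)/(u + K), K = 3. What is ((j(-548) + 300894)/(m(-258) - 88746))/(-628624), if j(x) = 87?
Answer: 25583385/4741866102128 ≈ 5.3952e-6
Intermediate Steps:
m(u) = (-231 + u)/(3 + u) (m(u) = (-231 + u)/(u + 3) = (-231 + u)/(3 + u))
((j(-548) + 300894)/(m(-258) - 88746))/(-628624) = ((87 + 300894)/((-231 - 258)/(3 - 258) - 88746))/(-628624) = (300981/(-489/(-255) - 88746))*(-1/628624) = (300981/(-1/255*(-489) - 88746))*(-1/628624) = (300981/(163/85 - 88746))*(-1/628624) = (300981/(-7543247/85))*(-1/628624) = (300981*(-85/7543247))*(-1/628624) = -25583385/7543247*(-1/628624) = 25583385/4741866102128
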